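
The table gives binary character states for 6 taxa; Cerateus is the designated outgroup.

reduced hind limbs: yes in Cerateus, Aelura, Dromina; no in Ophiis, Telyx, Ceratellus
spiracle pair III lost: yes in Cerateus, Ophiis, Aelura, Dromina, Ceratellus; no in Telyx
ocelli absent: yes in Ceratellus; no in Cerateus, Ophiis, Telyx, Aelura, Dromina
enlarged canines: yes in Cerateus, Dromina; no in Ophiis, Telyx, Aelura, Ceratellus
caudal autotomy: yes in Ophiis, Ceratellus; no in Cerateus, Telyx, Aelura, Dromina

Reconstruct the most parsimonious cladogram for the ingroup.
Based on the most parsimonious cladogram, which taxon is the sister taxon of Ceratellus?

Character polarity is set by the outgroup: the derived state is whichever differs from the outgroup's state, so for reduced hind limbs, spiracle pair III lost, enlarged canines the derived state is 'no', and for the remaining characters it is 'yes'.
reduced hind limbs: derived state 'no' in Ceratellus, Ophiis, and Telyx only — synapomorphy for {Ceratellus, Ophiis, Telyx}.
spiracle pair III lost: derived state 'no' in Telyx only — an autapomorphy, so it tells us nothing about relationships among taxa.
ocelli absent: derived state 'yes' in Ceratellus only — an autapomorphy, so it tells us nothing about relationships among taxa.
enlarged canines: derived state 'no' in Aelura, Ceratellus, Ophiis, and Telyx only — synapomorphy for {Aelura, Ceratellus, Ophiis, Telyx}.
caudal autotomy: derived state 'yes' in Ceratellus and Ophiis only — synapomorphy for {Ceratellus, Ophiis}.
Most parsimonious ingroup topology: ((((Ophiis,Ceratellus),Telyx),Aelura),Dromina).
Ceratellus and Ophiis form a cherry on this tree, so they are sister taxa.

Ophiis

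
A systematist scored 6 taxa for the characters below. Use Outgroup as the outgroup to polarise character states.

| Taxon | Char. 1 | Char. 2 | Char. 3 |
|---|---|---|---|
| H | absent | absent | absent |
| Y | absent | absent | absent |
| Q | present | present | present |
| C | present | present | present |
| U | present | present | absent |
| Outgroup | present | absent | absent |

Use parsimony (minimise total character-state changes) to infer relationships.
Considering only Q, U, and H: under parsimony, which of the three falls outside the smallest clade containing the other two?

Character polarity is set by the outgroup: the derived state is whichever differs from the outgroup's state, so for Char. 1 the derived state is 'absent', and for the remaining characters it is 'present'.
Char. 1 (derived state 'absent') is shared by H and Y — a synapomorphy uniting that clade.
Char. 2: derived state 'present' in C, Q, and U only — synapomorphy for {C, Q, U}.
Only C and Q show the derived state 'present' for Char. 3, supporting them as a clade.
Most parsimonious ingroup topology: ((U,(Q,C)),(Y,H)).
U and Q share a more recent common ancestor with each other than either does with H, so H is the least closely related of the three.

H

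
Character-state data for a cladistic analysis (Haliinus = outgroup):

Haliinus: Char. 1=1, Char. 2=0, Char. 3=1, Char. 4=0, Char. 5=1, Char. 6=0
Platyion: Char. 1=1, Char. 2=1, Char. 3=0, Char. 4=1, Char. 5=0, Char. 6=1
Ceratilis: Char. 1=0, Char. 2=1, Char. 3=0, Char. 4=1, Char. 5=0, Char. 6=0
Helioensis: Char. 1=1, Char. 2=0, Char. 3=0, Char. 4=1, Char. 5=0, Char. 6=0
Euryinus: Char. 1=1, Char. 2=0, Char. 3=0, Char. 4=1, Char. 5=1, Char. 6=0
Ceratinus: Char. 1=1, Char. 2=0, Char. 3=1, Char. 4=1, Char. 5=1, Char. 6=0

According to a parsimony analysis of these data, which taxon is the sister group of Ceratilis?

Character polarity is set by the outgroup: the derived state is whichever differs from the outgroup's state, so for Char. 1, Char. 3, Char. 5 the derived state is '0', and for the remaining characters it is '1'.
Char. 1: derived state '0' in Ceratilis only — an autapomorphy, so it tells us nothing about relationships among taxa.
Char. 2: derived state '1' in Ceratilis and Platyion only — synapomorphy for {Ceratilis, Platyion}.
Char. 3: derived state '0' in Ceratilis, Euryinus, Helioensis, and Platyion only — synapomorphy for {Ceratilis, Euryinus, Helioensis, Platyion}.
All ingroup taxa share the derived state '1' for Char. 4; it defines the ingroup but does not resolve relationships within it.
Char. 5: derived state '0' in Ceratilis, Helioensis, and Platyion only — synapomorphy for {Ceratilis, Helioensis, Platyion}.
Char. 6 (derived state '1') is unique to Platyion (autapomorphy; uninformative for grouping).
Most parsimonious ingroup topology: ((((Platyion,Ceratilis),Helioensis),Euryinus),Ceratinus).
Ceratilis and Platyion form a cherry on this tree, so they are sister taxa.

Platyion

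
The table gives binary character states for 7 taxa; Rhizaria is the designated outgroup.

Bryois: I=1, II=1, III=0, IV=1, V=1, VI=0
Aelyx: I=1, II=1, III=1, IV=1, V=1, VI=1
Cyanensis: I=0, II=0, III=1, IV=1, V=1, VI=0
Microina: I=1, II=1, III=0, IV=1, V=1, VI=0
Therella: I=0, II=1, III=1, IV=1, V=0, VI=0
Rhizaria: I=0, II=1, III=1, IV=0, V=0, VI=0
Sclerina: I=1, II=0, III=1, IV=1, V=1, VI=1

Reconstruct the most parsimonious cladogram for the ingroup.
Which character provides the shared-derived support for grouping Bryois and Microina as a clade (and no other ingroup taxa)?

III

Character polarity is set by the outgroup: the derived state is whichever differs from the outgroup's state, so for II, III the derived state is '0', and for the remaining characters it is '1'.
I (derived state '1') is shared by Aelyx, Bryois, Microina, and Sclerina — a synapomorphy uniting that clade.
II (state '0') occurs in Cyanensis and Sclerina but conflicts with the nesting implied by the other characters — most parsimoniously interpreted as homoplasy.
III (derived state '0') is shared by Bryois and Microina — a synapomorphy uniting that clade.
All ingroup taxa share the derived state '1' for IV; it defines the ingroup but does not resolve relationships within it.
V: derived state '1' in Aelyx, Bryois, Cyanensis, Microina, and Sclerina only — synapomorphy for {Aelyx, Bryois, Cyanensis, Microina, Sclerina}.
VI: derived state '1' in Aelyx and Sclerina only — synapomorphy for {Aelyx, Sclerina}.
Most parsimonious ingroup topology: (Therella,(((Sclerina,Aelyx),(Microina,Bryois)),Cyanensis)).
The clade {Bryois, Microina} is supported by III: its derived state '0' occurs in exactly those taxa and in no other taxon (including the outgroup).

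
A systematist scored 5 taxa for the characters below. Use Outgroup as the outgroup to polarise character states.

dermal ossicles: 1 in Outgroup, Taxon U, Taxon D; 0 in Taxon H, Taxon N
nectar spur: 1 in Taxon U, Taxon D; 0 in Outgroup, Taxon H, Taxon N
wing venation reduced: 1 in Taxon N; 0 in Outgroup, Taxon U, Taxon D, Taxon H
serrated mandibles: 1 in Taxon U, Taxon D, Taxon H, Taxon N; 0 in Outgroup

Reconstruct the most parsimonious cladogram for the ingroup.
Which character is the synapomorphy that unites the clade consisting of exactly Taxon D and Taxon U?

Character polarity is set by the outgroup: the derived state is whichever differs from the outgroup's state, so for dermal ossicles the derived state is '0', and for the remaining characters it is '1'.
dermal ossicles (derived state '0') is shared by Taxon H and Taxon N — a synapomorphy uniting that clade.
nectar spur (derived state '1') is shared by Taxon D and Taxon U — a synapomorphy uniting that clade.
wing venation reduced: derived state '1' in Taxon N only — an autapomorphy, so it tells us nothing about relationships among taxa.
serrated mandibles (derived state '1') is shared by all ingroup taxa — unites the whole ingroup.
Most parsimonious ingroup topology: ((Taxon U,Taxon D),(Taxon H,Taxon N)).
The clade {Taxon D, Taxon U} is supported by nectar spur: its derived state '1' occurs in exactly those taxa and in no other taxon (including the outgroup).

nectar spur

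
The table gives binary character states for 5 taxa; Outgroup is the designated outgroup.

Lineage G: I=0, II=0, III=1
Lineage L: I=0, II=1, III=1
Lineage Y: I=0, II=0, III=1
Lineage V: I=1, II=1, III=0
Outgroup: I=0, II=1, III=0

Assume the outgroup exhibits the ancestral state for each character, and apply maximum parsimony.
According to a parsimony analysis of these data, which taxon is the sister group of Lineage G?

Lineage Y

Character polarity is set by the outgroup: the derived state is whichever differs from the outgroup's state, so for II the derived state is '0', and for the remaining characters it is '1'.
I (derived state '1') is unique to Lineage V (autapomorphy; uninformative for grouping).
II: derived state '0' in Lineage G and Lineage Y only — synapomorphy for {Lineage G, Lineage Y}.
III: derived state '1' in Lineage G, Lineage L, and Lineage Y only — synapomorphy for {Lineage G, Lineage L, Lineage Y}.
Most parsimonious ingroup topology: ((Lineage L,(Lineage Y,Lineage G)),Lineage V).
Lineage G and Lineage Y form a cherry on this tree, so they are sister taxa.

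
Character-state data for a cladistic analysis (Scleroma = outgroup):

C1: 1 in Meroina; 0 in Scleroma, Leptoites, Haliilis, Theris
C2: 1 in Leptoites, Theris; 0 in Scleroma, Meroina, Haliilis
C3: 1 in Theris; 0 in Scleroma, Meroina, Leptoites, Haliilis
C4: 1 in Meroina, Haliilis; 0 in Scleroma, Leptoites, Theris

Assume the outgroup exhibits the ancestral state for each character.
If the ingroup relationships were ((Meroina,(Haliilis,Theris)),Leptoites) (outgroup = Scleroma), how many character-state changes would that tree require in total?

6

Map each character onto ((Meroina,(Haliilis,Theris)),Leptoites) (rooted by Scleroma) and count the minimum state changes it requires (Fitch parsimony):
C1: 1; C2: 2; C3: 1; C4: 2.
Total tree length = 6.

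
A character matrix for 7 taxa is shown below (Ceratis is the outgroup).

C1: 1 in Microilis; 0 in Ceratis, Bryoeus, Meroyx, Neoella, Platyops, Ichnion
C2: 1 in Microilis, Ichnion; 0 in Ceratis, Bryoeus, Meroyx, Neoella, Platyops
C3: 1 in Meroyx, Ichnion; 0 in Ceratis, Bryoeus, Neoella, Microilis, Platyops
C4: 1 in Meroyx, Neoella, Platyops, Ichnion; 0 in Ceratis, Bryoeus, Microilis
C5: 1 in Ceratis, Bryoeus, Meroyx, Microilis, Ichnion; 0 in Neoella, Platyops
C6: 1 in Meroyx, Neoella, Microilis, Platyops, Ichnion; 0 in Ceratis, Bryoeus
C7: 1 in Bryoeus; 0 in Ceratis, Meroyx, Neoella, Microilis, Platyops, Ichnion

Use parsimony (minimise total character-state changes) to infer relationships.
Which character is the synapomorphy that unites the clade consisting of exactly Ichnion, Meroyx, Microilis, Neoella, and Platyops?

C6

Character polarity is set by the outgroup: the derived state is whichever differs from the outgroup's state, so for C5 the derived state is '0', and for the remaining characters it is '1'.
C1 (derived state '1') is unique to Microilis (autapomorphy; uninformative for grouping).
C2 (state '1') occurs in Ichnion and Microilis but conflicts with the nesting implied by the other characters — most parsimoniously interpreted as homoplasy.
C3 (derived state '1') is shared by Ichnion and Meroyx — a synapomorphy uniting that clade.
C4 (derived state '1') is shared by Ichnion, Meroyx, Neoella, and Platyops — a synapomorphy uniting that clade.
Only Neoella and Platyops show the derived state '0' for C5, supporting them as a clade.
C6 (derived state '1') is shared by Ichnion, Meroyx, Microilis, Neoella, and Platyops — a synapomorphy uniting that clade.
C7: derived state '1' in Bryoeus only — an autapomorphy, so it tells us nothing about relationships among taxa.
Most parsimonious ingroup topology: (Bryoeus,(((Meroyx,Ichnion),(Neoella,Platyops)),Microilis)).
The clade {Ichnion, Meroyx, Microilis, Neoella, Platyops} is supported by C6: its derived state '1' occurs in exactly those taxa and in no other taxon (including the outgroup).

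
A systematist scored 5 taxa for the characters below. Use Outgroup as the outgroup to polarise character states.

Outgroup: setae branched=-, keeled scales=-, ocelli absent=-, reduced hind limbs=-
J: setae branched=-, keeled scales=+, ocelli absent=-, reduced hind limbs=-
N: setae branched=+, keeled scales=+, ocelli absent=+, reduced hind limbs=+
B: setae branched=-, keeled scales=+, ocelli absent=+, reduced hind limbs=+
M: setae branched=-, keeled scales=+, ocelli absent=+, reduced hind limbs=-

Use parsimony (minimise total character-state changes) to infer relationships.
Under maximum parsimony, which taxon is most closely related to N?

The outgroup has state '-' for every character, so '+' is the derived state throughout.
setae branched (derived state '+') is unique to N (autapomorphy; uninformative for grouping).
keeled scales (derived state '+') is shared by all ingroup taxa — unites the whole ingroup.
ocelli absent: derived state '+' in B, M, and N only — synapomorphy for {B, M, N}.
reduced hind limbs: derived state '+' in B and N only — synapomorphy for {B, N}.
Most parsimonious ingroup topology: (J,((N,B),M)).
N and B form a cherry on this tree, so they are sister taxa.

B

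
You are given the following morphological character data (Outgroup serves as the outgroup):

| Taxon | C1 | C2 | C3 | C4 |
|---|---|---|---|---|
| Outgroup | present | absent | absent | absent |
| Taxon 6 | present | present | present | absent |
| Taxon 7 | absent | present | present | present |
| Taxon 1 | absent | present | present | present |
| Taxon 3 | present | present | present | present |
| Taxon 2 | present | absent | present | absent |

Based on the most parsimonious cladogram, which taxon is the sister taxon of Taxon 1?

Character polarity is set by the outgroup: the derived state is whichever differs from the outgroup's state, so for C1 the derived state is 'absent', and for the remaining characters it is 'present'.
Only Taxon 1 and Taxon 7 show the derived state 'absent' for C1, supporting them as a clade.
C2 (derived state 'present') is shared by Taxon 1, Taxon 3, Taxon 6, and Taxon 7 — a synapomorphy uniting that clade.
All ingroup taxa share the derived state 'present' for C3; it defines the ingroup but does not resolve relationships within it.
C4 (derived state 'present') is shared by Taxon 1, Taxon 3, and Taxon 7 — a synapomorphy uniting that clade.
Most parsimonious ingroup topology: ((Taxon 6,((Taxon 7,Taxon 1),Taxon 3)),Taxon 2).
Taxon 1 and Taxon 7 form a cherry on this tree, so they are sister taxa.

Taxon 7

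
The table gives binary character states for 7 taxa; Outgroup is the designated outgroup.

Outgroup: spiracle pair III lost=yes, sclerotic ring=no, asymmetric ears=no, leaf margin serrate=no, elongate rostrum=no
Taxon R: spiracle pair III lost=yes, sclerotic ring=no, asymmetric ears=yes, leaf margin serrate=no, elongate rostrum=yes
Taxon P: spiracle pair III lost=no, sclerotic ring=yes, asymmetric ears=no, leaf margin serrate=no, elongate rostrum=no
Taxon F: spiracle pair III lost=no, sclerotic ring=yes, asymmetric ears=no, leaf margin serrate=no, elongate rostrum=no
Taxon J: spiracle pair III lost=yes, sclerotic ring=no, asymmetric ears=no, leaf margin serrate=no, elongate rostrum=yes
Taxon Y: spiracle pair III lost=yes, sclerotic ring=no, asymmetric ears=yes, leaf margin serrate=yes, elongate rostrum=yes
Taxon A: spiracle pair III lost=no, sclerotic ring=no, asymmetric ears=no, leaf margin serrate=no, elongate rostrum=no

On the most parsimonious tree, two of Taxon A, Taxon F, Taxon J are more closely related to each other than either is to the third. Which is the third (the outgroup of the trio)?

Character polarity is set by the outgroup: the derived state is whichever differs from the outgroup's state, so for spiracle pair III lost the derived state is 'no', and for the remaining characters it is 'yes'.
spiracle pair III lost (derived state 'no') is shared by Taxon A, Taxon F, and Taxon P — a synapomorphy uniting that clade.
sclerotic ring (derived state 'yes') is shared by Taxon F and Taxon P — a synapomorphy uniting that clade.
asymmetric ears: derived state 'yes' in Taxon R and Taxon Y only — synapomorphy for {Taxon R, Taxon Y}.
leaf margin serrate (derived state 'yes') is unique to Taxon Y (autapomorphy; uninformative for grouping).
elongate rostrum: derived state 'yes' in Taxon J, Taxon R, and Taxon Y only — synapomorphy for {Taxon J, Taxon R, Taxon Y}.
Most parsimonious ingroup topology: (((Taxon R,Taxon Y),Taxon J),((Taxon P,Taxon F),Taxon A)).
Taxon F and Taxon A share a more recent common ancestor with each other than either does with Taxon J, so Taxon J is the least closely related of the three.

Taxon J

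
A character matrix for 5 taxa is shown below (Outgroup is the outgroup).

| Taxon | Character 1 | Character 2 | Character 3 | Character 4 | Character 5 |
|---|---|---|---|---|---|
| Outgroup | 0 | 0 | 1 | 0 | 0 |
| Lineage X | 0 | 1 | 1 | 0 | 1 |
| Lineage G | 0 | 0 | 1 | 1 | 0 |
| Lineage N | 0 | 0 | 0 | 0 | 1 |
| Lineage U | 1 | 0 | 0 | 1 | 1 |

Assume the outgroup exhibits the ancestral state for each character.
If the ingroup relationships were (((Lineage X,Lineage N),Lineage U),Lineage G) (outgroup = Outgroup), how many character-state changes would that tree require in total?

7

Map each character onto (((Lineage X,Lineage N),Lineage U),Lineage G) (rooted by Outgroup) and count the minimum state changes it requires (Fitch parsimony):
Character 1: 1; Character 2: 1; Character 3: 2; Character 4: 2; Character 5: 1.
Total tree length = 7.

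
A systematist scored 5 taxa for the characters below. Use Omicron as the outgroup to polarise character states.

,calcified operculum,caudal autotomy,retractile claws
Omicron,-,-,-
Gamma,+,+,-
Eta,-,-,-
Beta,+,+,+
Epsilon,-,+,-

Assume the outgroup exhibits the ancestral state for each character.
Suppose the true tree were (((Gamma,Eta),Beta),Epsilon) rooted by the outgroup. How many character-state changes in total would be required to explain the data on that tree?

Map each character onto (((Gamma,Eta),Beta),Epsilon) (rooted by Omicron) and count the minimum state changes it requires (Fitch parsimony):
calcified operculum: 2; caudal autotomy: 2; retractile claws: 1.
Total tree length = 5.

5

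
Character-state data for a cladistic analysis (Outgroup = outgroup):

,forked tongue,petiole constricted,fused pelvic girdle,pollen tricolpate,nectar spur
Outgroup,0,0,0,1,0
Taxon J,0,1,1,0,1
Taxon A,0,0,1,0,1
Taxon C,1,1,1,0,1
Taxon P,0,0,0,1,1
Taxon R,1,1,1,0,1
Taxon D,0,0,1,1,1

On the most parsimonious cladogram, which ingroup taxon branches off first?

Character polarity is set by the outgroup: the derived state is whichever differs from the outgroup's state, so for pollen tricolpate the derived state is '0', and for the remaining characters it is '1'.
forked tongue: derived state '1' in Taxon C and Taxon R only — synapomorphy for {Taxon C, Taxon R}.
petiole constricted: derived state '1' in Taxon C, Taxon J, and Taxon R only — synapomorphy for {Taxon C, Taxon J, Taxon R}.
Only Taxon A, Taxon C, Taxon D, Taxon J, and Taxon R show the derived state '1' for fused pelvic girdle, supporting them as a clade.
pollen tricolpate: derived state '0' in Taxon A, Taxon C, Taxon J, and Taxon R only — synapomorphy for {Taxon A, Taxon C, Taxon J, Taxon R}.
All ingroup taxa share the derived state '1' for nectar spur; it defines the ingroup but does not resolve relationships within it.
Most parsimonious ingroup topology: ((((Taxon J,(Taxon C,Taxon R)),Taxon A),Taxon D),Taxon P).
Taxon P is sister to the clade containing all other ingroup taxa, so it is the earliest-diverging (most basal) ingroup lineage.

Taxon P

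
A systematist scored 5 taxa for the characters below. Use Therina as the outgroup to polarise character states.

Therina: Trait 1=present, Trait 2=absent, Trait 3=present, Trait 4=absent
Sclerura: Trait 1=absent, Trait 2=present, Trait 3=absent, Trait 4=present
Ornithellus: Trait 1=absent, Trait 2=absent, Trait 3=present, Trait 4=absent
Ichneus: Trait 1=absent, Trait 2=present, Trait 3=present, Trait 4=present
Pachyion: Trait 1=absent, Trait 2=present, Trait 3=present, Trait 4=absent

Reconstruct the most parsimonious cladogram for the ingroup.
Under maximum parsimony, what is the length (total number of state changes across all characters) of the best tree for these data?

Character polarity is set by the outgroup: the derived state is whichever differs from the outgroup's state, so for Trait 1, Trait 3 the derived state is 'absent', and for the remaining characters it is 'present'.
Trait 1 (derived state 'absent') is shared by all ingroup taxa — unites the whole ingroup.
Only Ichneus, Pachyion, and Sclerura show the derived state 'present' for Trait 2, supporting them as a clade.
Trait 3: derived state 'absent' in Sclerura only — an autapomorphy, so it tells us nothing about relationships among taxa.
Trait 4 (derived state 'present') is shared by Ichneus and Sclerura — a synapomorphy uniting that clade.
Most parsimonious ingroup topology: (((Sclerura,Ichneus),Pachyion),Ornithellus).
Changes per character on this tree: Trait 1: 1; Trait 2: 1; Trait 3: 1; Trait 4: 1.
Total = 4.

4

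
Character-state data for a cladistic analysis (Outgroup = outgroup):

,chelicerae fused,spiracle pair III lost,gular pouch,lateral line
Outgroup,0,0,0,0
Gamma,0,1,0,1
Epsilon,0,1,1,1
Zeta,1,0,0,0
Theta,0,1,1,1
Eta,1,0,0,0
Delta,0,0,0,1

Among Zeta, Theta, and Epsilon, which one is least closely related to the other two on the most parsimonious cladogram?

Zeta

The outgroup has state '0' for every character, so '1' is the derived state throughout.
Only Eta and Zeta show the derived state '1' for chelicerae fused, supporting them as a clade.
spiracle pair III lost (derived state '1') is shared by Epsilon, Gamma, and Theta — a synapomorphy uniting that clade.
gular pouch (derived state '1') is shared by Epsilon and Theta — a synapomorphy uniting that clade.
Only Delta, Epsilon, Gamma, and Theta show the derived state '1' for lateral line, supporting them as a clade.
Most parsimonious ingroup topology: (((Gamma,(Epsilon,Theta)),Delta),(Zeta,Eta)).
Epsilon and Theta share a more recent common ancestor with each other than either does with Zeta, so Zeta is the least closely related of the three.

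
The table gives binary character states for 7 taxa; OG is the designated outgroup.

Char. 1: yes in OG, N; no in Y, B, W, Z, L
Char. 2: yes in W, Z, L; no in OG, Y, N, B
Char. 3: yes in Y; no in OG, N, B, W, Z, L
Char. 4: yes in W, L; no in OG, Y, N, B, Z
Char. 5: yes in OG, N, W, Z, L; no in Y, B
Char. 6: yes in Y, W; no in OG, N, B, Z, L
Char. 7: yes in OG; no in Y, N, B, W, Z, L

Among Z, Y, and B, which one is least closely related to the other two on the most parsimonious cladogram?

Z

Character polarity is set by the outgroup: the derived state is whichever differs from the outgroup's state, so for Char. 1, Char. 5, Char. 7 the derived state is 'no', and for the remaining characters it is 'yes'.
Only B, L, W, Y, and Z show the derived state 'no' for Char. 1, supporting them as a clade.
Char. 2: derived state 'yes' in L, W, and Z only — synapomorphy for {L, W, Z}.
Char. 3: derived state 'yes' in Y only — an autapomorphy, so it tells us nothing about relationships among taxa.
Char. 4 (derived state 'yes') is shared by L and W — a synapomorphy uniting that clade.
Only B and Y show the derived state 'no' for Char. 5, supporting them as a clade.
Char. 6 (state 'yes') occurs in W and Y but conflicts with the nesting implied by the other characters — most parsimoniously interpreted as homoplasy.
Char. 7 (derived state 'no') is shared by all ingroup taxa — unites the whole ingroup.
Most parsimonious ingroup topology: (((Y,B),((W,L),Z)),N).
B and Y share a more recent common ancestor with each other than either does with Z, so Z is the least closely related of the three.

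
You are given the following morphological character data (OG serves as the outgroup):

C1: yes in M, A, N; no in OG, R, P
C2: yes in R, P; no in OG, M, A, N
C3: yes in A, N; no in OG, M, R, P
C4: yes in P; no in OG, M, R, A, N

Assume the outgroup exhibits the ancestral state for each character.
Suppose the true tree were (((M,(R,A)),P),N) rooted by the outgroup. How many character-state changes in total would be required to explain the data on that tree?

8

Map each character onto (((M,(R,A)),P),N) (rooted by OG) and count the minimum state changes it requires (Fitch parsimony):
C1: 3; C2: 2; C3: 2; C4: 1.
Total tree length = 8.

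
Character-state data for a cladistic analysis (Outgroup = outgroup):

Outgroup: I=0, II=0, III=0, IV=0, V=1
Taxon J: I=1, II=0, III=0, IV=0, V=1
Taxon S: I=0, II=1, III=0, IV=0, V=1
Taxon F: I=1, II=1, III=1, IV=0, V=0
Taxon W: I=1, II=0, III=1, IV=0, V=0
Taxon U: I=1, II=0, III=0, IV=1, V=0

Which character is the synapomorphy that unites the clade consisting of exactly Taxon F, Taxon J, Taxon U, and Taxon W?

I

Character polarity is set by the outgroup: the derived state is whichever differs from the outgroup's state, so for V the derived state is '0', and for the remaining characters it is '1'.
Only Taxon F, Taxon J, Taxon U, and Taxon W show the derived state '1' for I, supporting them as a clade.
II (state '1') occurs in Taxon F and Taxon S but conflicts with the nesting implied by the other characters — most parsimoniously interpreted as homoplasy.
III (derived state '1') is shared by Taxon F and Taxon W — a synapomorphy uniting that clade.
IV (derived state '1') is unique to Taxon U (autapomorphy; uninformative for grouping).
V: derived state '0' in Taxon F, Taxon U, and Taxon W only — synapomorphy for {Taxon F, Taxon U, Taxon W}.
Most parsimonious ingroup topology: ((Taxon J,((Taxon F,Taxon W),Taxon U)),Taxon S).
The clade {Taxon F, Taxon J, Taxon U, Taxon W} is supported by I: its derived state '1' occurs in exactly those taxa and in no other taxon (including the outgroup).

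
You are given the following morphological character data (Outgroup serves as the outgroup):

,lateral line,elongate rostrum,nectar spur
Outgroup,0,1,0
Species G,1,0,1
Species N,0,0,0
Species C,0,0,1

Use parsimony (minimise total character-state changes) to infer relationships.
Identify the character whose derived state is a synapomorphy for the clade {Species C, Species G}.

nectar spur

Character polarity is set by the outgroup: the derived state is whichever differs from the outgroup's state, so for elongate rostrum the derived state is '0', and for the remaining characters it is '1'.
lateral line (derived state '1') is unique to Species G (autapomorphy; uninformative for grouping).
elongate rostrum (derived state '0') is shared by all ingroup taxa — unites the whole ingroup.
nectar spur (derived state '1') is shared by Species C and Species G — a synapomorphy uniting that clade.
Most parsimonious ingroup topology: ((Species G,Species C),Species N).
The clade {Species C, Species G} is supported by nectar spur: its derived state '1' occurs in exactly those taxa and in no other taxon (including the outgroup).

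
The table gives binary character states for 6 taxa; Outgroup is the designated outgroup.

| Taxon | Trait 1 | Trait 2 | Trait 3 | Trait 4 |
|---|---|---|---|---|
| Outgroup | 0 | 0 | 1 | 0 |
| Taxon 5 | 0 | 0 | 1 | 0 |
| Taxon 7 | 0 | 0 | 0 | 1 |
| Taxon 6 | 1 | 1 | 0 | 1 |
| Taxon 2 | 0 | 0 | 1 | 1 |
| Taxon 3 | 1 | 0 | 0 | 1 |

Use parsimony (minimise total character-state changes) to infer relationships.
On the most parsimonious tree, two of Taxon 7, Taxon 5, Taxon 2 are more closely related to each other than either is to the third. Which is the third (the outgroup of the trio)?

Character polarity is set by the outgroup: the derived state is whichever differs from the outgroup's state, so for Trait 3 the derived state is '0', and for the remaining characters it is '1'.
Trait 1 (derived state '1') is shared by Taxon 3 and Taxon 6 — a synapomorphy uniting that clade.
Trait 2 (derived state '1') is unique to Taxon 6 (autapomorphy; uninformative for grouping).
Trait 3: derived state '0' in Taxon 3, Taxon 6, and Taxon 7 only — synapomorphy for {Taxon 3, Taxon 6, Taxon 7}.
Trait 4 (derived state '1') is shared by Taxon 2, Taxon 3, Taxon 6, and Taxon 7 — a synapomorphy uniting that clade.
Most parsimonious ingroup topology: (Taxon 5,((Taxon 7,(Taxon 6,Taxon 3)),Taxon 2)).
Taxon 2 and Taxon 7 share a more recent common ancestor with each other than either does with Taxon 5, so Taxon 5 is the least closely related of the three.

Taxon 5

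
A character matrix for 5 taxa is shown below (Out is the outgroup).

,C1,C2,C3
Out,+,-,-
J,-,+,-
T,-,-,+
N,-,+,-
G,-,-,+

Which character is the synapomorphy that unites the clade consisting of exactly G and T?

C3

Character polarity is set by the outgroup: the derived state is whichever differs from the outgroup's state, so for C1 the derived state is '-', and for the remaining characters it is '+'.
All ingroup taxa share the derived state '-' for C1; it defines the ingroup but does not resolve relationships within it.
C2: derived state '+' in J and N only — synapomorphy for {J, N}.
C3: derived state '+' in G and T only — synapomorphy for {G, T}.
Most parsimonious ingroup topology: ((J,N),(T,G)).
The clade {G, T} is supported by C3: its derived state '+' occurs in exactly those taxa and in no other taxon (including the outgroup).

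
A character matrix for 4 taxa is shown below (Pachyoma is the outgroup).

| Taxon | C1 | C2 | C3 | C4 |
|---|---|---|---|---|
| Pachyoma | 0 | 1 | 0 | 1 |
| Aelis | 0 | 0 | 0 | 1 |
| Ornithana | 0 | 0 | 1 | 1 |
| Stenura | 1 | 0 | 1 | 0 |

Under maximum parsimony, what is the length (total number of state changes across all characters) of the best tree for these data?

4

Character polarity is set by the outgroup: the derived state is whichever differs from the outgroup's state, so for C2, C4 the derived state is '0', and for the remaining characters it is '1'.
C1 (derived state '1') is unique to Stenura (autapomorphy; uninformative for grouping).
All ingroup taxa share the derived state '0' for C2; it defines the ingroup but does not resolve relationships within it.
Only Ornithana and Stenura show the derived state '1' for C3, supporting them as a clade.
C4: derived state '0' in Stenura only — an autapomorphy, so it tells us nothing about relationships among taxa.
Most parsimonious ingroup topology: (Aelis,(Ornithana,Stenura)).
Changes per character on this tree: C1: 1; C2: 1; C3: 1; C4: 1.
Total = 4.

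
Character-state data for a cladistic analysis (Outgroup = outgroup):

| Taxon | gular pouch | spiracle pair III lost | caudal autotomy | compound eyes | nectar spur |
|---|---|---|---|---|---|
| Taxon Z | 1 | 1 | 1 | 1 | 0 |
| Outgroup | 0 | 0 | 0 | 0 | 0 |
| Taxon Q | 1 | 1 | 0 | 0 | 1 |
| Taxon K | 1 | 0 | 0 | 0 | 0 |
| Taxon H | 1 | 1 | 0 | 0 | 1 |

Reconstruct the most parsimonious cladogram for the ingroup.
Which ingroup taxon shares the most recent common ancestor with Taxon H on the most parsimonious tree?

Taxon Q

The outgroup has state '0' for every character, so '1' is the derived state throughout.
All ingroup taxa share the derived state '1' for gular pouch; it defines the ingroup but does not resolve relationships within it.
Only Taxon H, Taxon Q, and Taxon Z show the derived state '1' for spiracle pair III lost, supporting them as a clade.
caudal autotomy: derived state '1' in Taxon Z only — an autapomorphy, so it tells us nothing about relationships among taxa.
compound eyes: derived state '1' in Taxon Z only — an autapomorphy, so it tells us nothing about relationships among taxa.
Only Taxon H and Taxon Q show the derived state '1' for nectar spur, supporting them as a clade.
Most parsimonious ingroup topology: (((Taxon Q,Taxon H),Taxon Z),Taxon K).
Taxon H and Taxon Q form a cherry on this tree, so they are sister taxa.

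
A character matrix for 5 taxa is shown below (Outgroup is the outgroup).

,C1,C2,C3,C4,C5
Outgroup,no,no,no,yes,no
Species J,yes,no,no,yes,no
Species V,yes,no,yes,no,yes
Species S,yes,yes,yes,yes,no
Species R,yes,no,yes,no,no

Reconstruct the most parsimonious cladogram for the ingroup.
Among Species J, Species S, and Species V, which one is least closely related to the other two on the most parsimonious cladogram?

Character polarity is set by the outgroup: the derived state is whichever differs from the outgroup's state, so for C4 the derived state is 'no', and for the remaining characters it is 'yes'.
C1 (derived state 'yes') is shared by all ingroup taxa — unites the whole ingroup.
C2 (derived state 'yes') is unique to Species S (autapomorphy; uninformative for grouping).
C3 (derived state 'yes') is shared by Species R, Species S, and Species V — a synapomorphy uniting that clade.
Only Species R and Species V show the derived state 'no' for C4, supporting them as a clade.
C5: derived state 'yes' in Species V only — an autapomorphy, so it tells us nothing about relationships among taxa.
Most parsimonious ingroup topology: (Species J,((Species V,Species R),Species S)).
Species S and Species V share a more recent common ancestor with each other than either does with Species J, so Species J is the least closely related of the three.

Species J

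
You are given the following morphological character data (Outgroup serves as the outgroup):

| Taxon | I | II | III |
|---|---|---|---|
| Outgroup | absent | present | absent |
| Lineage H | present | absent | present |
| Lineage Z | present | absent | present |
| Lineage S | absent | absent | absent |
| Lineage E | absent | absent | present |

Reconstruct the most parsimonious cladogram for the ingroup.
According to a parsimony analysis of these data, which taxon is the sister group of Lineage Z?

Character polarity is set by the outgroup: the derived state is whichever differs from the outgroup's state, so for II the derived state is 'absent', and for the remaining characters it is 'present'.
I (derived state 'present') is shared by Lineage H and Lineage Z — a synapomorphy uniting that clade.
All ingroup taxa share the derived state 'absent' for II; it defines the ingroup but does not resolve relationships within it.
III: derived state 'present' in Lineage E, Lineage H, and Lineage Z only — synapomorphy for {Lineage E, Lineage H, Lineage Z}.
Most parsimonious ingroup topology: (((Lineage H,Lineage Z),Lineage E),Lineage S).
Lineage Z and Lineage H form a cherry on this tree, so they are sister taxa.

Lineage H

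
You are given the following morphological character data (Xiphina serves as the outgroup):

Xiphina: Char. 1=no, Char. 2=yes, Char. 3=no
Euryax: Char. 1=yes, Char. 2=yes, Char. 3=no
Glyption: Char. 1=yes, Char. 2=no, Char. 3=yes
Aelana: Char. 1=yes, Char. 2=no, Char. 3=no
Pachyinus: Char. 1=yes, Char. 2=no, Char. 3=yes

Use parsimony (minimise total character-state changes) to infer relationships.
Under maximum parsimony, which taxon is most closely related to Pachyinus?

Glyption

Character polarity is set by the outgroup: the derived state is whichever differs from the outgroup's state, so for Char. 2 the derived state is 'no', and for the remaining characters it is 'yes'.
Char. 1 (derived state 'yes') is shared by all ingroup taxa — unites the whole ingroup.
Char. 2: derived state 'no' in Aelana, Glyption, and Pachyinus only — synapomorphy for {Aelana, Glyption, Pachyinus}.
Char. 3: derived state 'yes' in Glyption and Pachyinus only — synapomorphy for {Glyption, Pachyinus}.
Most parsimonious ingroup topology: (Euryax,((Glyption,Pachyinus),Aelana)).
Pachyinus and Glyption form a cherry on this tree, so they are sister taxa.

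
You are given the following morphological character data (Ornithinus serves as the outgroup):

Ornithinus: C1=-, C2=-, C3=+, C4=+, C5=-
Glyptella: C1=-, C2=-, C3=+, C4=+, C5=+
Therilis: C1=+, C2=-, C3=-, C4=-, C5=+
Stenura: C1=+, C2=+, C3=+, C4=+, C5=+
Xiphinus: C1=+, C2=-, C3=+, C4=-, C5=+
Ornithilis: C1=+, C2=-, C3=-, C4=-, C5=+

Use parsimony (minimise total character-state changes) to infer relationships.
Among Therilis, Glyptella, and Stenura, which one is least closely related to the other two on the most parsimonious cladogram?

Character polarity is set by the outgroup: the derived state is whichever differs from the outgroup's state, so for C3, C4 the derived state is '-', and for the remaining characters it is '+'.
Only Ornithilis, Stenura, Therilis, and Xiphinus show the derived state '+' for C1, supporting them as a clade.
C2 (derived state '+') is unique to Stenura (autapomorphy; uninformative for grouping).
C3: derived state '-' in Ornithilis and Therilis only — synapomorphy for {Ornithilis, Therilis}.
Only Ornithilis, Therilis, and Xiphinus show the derived state '-' for C4, supporting them as a clade.
All ingroup taxa share the derived state '+' for C5; it defines the ingroup but does not resolve relationships within it.
Most parsimonious ingroup topology: (Glyptella,(((Therilis,Ornithilis),Xiphinus),Stenura)).
Therilis and Stenura share a more recent common ancestor with each other than either does with Glyptella, so Glyptella is the least closely related of the three.

Glyptella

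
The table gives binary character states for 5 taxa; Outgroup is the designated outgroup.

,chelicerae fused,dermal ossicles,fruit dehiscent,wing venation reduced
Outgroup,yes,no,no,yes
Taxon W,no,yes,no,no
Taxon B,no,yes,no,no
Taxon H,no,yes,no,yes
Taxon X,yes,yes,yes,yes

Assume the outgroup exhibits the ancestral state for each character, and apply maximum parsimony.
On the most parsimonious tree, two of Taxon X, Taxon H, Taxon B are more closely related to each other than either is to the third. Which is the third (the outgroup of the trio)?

Taxon X

Character polarity is set by the outgroup: the derived state is whichever differs from the outgroup's state, so for chelicerae fused, wing venation reduced the derived state is 'no', and for the remaining characters it is 'yes'.
Only Taxon B, Taxon H, and Taxon W show the derived state 'no' for chelicerae fused, supporting them as a clade.
dermal ossicles (derived state 'yes') is shared by all ingroup taxa — unites the whole ingroup.
fruit dehiscent (derived state 'yes') is unique to Taxon X (autapomorphy; uninformative for grouping).
wing venation reduced: derived state 'no' in Taxon B and Taxon W only — synapomorphy for {Taxon B, Taxon W}.
Most parsimonious ingroup topology: (((Taxon W,Taxon B),Taxon H),Taxon X).
Taxon B and Taxon H share a more recent common ancestor with each other than either does with Taxon X, so Taxon X is the least closely related of the three.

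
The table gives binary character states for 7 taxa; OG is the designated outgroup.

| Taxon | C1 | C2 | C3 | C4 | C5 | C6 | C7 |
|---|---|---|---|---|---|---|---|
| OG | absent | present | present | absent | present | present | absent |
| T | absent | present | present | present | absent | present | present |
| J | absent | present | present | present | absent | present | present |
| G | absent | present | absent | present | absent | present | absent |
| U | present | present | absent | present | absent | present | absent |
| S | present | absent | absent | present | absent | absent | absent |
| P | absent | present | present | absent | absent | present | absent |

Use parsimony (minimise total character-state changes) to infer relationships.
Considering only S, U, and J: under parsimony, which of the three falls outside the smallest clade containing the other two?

J

Character polarity is set by the outgroup: the derived state is whichever differs from the outgroup's state, so for C2, C3, C5, C6 the derived state is 'absent', and for the remaining characters it is 'present'.
C1: derived state 'present' in S and U only — synapomorphy for {S, U}.
C2: derived state 'absent' in S only — an autapomorphy, so it tells us nothing about relationships among taxa.
C3: derived state 'absent' in G, S, and U only — synapomorphy for {G, S, U}.
C4: derived state 'present' in G, J, S, T, and U only — synapomorphy for {G, J, S, T, U}.
All ingroup taxa share the derived state 'absent' for C5; it defines the ingroup but does not resolve relationships within it.
C6: derived state 'absent' in S only — an autapomorphy, so it tells us nothing about relationships among taxa.
C7 (derived state 'present') is shared by J and T — a synapomorphy uniting that clade.
Most parsimonious ingroup topology: (((T,J),(G,(U,S))),P).
S and U share a more recent common ancestor with each other than either does with J, so J is the least closely related of the three.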